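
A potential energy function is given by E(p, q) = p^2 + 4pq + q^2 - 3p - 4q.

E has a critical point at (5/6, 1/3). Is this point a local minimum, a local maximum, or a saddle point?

saddle point

The Hessian of E is constant: H = [[2, 4], [4, 2]].
det(H) = 2·2 − 4² = -12.
Since det(H) < 0, H is indefinite and the critical point is a saddle point.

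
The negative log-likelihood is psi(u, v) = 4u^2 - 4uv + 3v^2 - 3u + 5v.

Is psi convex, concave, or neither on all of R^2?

convex

psi is quadratic, so its Hessian is the constant matrix H = [[8, -4], [-4, 6]].
det(H) = 32, tr(H) = 14.
det(H) > 0 and tr(H) > 0, so H is positive definite everywhere: convex.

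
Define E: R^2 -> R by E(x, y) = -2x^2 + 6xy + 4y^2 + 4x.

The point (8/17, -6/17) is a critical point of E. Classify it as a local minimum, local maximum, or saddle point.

The Hessian of E is constant: H = [[-4, 6], [6, 8]].
det(H) = (-4)·8 − 6² = -68.
Since det(H) < 0, H is indefinite and the critical point is a saddle point.

saddle point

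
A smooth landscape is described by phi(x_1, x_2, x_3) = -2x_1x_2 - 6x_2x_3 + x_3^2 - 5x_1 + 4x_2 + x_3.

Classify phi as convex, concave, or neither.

phi is quadratic, so its Hessian is the constant matrix H = [[0, -2, 0], [-2, 0, -6], [0, -6, 2]].
Leading principal minors: 0, -4, -8.
Neither pattern holds ⇒ H is indefinite ⇒ neither convex nor concave.

neither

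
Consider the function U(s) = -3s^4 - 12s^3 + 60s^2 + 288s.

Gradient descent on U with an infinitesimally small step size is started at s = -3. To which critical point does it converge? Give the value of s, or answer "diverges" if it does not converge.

U'(s) = -12(s - 3)(s + 2)(s + 4), so U'(-3) = -72.
Gradient descent moves in the -U' direction, i.e. s is increasing.
The nearest critical point in that direction is s = -2, where U'' = 120 > 0 (a local minimum). The iterate converges there.

-2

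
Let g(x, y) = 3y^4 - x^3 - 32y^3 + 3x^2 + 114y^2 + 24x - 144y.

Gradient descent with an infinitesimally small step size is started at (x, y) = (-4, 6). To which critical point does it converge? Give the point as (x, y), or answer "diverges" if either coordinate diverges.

g is separable, so gradient descent decouples: x follows -∂g/∂x, y follows -∂g/∂y.
∂g/∂x = -3(x - 4)(x + 2); at x=-4 this is -48, so x increases.
∂g/∂y = 12(y - 4)(y - 3)(y - 1); at y=6 this is 360, so y decreases.
x converges to its nearest critical value -2 (a local min of the x-part); y converges to 4. The iterate converges to (-2, 4).

(-2, 4)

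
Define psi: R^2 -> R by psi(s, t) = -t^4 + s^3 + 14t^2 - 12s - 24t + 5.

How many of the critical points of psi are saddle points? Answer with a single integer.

3

psi separates as a function of s plus a function of t, so ∇psi=0 decouples.
∂psi/∂s = 3(s - 2)(s + 2) = 0 at s ∈ {-2, 2}; ∂psi/∂t = -4(t - 2)(t - 1)(t + 3) = 0 at t ∈ {-3, 1, 2}.
The Hessian is diagonal: diag(psi_ss, psi_tt). Second derivatives: psi_ss(-2)=-12, psi_ss(2)=12; psi_tt(-3)=-80, psi_tt(1)=16, psi_tt(2)=-20.
Saddle points occur where the two diagonal entries have opposite signs: (-2, 1), (2, -3), (2, 2). Count: 3.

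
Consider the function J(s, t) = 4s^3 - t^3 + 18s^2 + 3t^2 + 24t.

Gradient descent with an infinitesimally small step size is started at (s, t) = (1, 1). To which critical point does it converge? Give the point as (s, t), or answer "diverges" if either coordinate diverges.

J is separable, so gradient descent decouples: s follows -∂J/∂s, t follows -∂J/∂t.
∂J/∂s = 12s(s + 3); at s=1 this is 48, so s decreases.
∂J/∂t = -3(t - 4)(t + 2); at t=1 this is 27, so t decreases.
s converges to its nearest critical value 0 (a local min of the s-part); t converges to -2. The iterate converges to (0, -2).

(0, -2)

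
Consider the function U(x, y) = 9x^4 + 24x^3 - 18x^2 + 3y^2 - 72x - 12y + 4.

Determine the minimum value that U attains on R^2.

-65

U(x,y) separates as P(x) + Q(y) + 4, so its minimum is min P + min Q + 4.
P'(x) = 36(x - 1)(x + 1)(x + 2) vanishes at x ∈ {-2, -1, 1}; Q'(y) = 6y - 12 vanishes at y ∈ {2}.
Local minima of P (where P''>0): P(-2)=24, P(1)=-57. Local minima of Q: Q(2)=-12.
So the global minimum of U is P(1) + Q(2) + 4 = -57 − 12 + 4 = -65, attained at (1, 2).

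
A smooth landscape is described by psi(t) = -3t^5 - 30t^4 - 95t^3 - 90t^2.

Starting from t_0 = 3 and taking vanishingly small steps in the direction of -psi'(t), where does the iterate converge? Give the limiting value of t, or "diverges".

psi'(t) = -15t(t + 1)(t + 3)(t + 4), so psi'(3) = -7560.
Gradient descent moves in the -psi' direction, i.e. t is increasing.
There is no critical point above t=3, and psi' keeps the same sign, so the iterate runs off to +∞.

diverges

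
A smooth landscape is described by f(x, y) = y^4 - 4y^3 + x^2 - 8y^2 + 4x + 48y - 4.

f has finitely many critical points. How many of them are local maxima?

0

f separates as a function of x plus a function of y, so ∇f=0 decouples.
∂f/∂x = 2(x + 2) = 0 at x ∈ {-2}; ∂f/∂y = 4(y - 3)(y - 2)(y + 2) = 0 at y ∈ {-2, 2, 3}.
The Hessian is diagonal: diag(f_xx, f_yy). Second derivatives: f_xx(-2)=2; f_yy(-2)=80, f_yy(2)=-16, f_yy(3)=20.
Local maxima occur where both diagonal entries negative: none. Count: 0.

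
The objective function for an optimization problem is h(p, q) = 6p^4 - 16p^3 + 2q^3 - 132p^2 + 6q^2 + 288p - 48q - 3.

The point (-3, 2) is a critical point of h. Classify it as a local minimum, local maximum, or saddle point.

The mixed partial ∂²h/∂p∂q is 0, so the Hessian at any point is diag(h_pp, h_qq) = diag(24(3p^2 - 4p - 11), 12(q + 1)).
At (-3, 2): H = diag(672, 36).
Both eigenvalues are positive, so H is positive definite: a local minimum.

local minimum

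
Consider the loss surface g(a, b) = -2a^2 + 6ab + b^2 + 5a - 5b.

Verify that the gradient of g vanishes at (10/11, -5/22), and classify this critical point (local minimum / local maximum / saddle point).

∇g = (-4a + 6b + 5, 6a + 2b - 5); substituting (10/11, -5/22) gives ∇g = (0, 0), so (10/11, -5/22) is indeed a critical point.
The Hessian of g is constant: H = [[-4, 6], [6, 2]].
det(H) = (-4)·2 − 6² = -44.
Since det(H) < 0, H is indefinite and the critical point is a saddle point.

saddle point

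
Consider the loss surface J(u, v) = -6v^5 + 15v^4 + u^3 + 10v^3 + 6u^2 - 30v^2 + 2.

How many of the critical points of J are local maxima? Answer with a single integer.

2

J separates as a function of u plus a function of v, so ∇J=0 decouples.
∂J/∂u = 3u(u + 4) = 0 at u ∈ {-4, 0}; ∂J/∂v = -30v(v - 2)(v - 1)(v + 1) = 0 at v ∈ {-1, 0, 1, 2}.
The Hessian is diagonal: diag(J_uu, J_vv). Second derivatives: J_uu(-4)=-12, J_uu(0)=12; J_vv(-1)=180, J_vv(0)=-60, J_vv(1)=60, J_vv(2)=-180.
Local maxima occur where both diagonal entries negative: (-4, 0), (-4, 2). Count: 2.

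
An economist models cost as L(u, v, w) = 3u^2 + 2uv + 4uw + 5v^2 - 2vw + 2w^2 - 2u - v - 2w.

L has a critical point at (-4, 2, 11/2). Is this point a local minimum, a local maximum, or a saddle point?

local minimum

The Hessian is constant: H = [[6, 2, 4], [2, 10, -2], [4, -2, 4]].
Leading principal minors: Δ₁ = 6, Δ₂ = 56, Δ₃ = 8.
All leading minors are positive, so H is positive definite: a local minimum.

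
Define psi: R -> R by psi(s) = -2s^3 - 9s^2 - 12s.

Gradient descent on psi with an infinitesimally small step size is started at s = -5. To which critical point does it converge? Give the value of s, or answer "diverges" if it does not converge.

psi'(s) = -6(s + 1)(s + 2), so psi'(-5) = -72.
Gradient descent moves in the -psi' direction, i.e. s is increasing.
The nearest critical point in that direction is s = -2, where psi'' = 6 > 0 (a local minimum). The iterate converges there.

-2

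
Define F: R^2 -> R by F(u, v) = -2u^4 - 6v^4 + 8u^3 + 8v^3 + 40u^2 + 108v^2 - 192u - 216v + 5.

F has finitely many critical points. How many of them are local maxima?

4

F separates as a function of u plus a function of v, so ∇F=0 decouples.
∂F/∂u = -8(u - 4)(u - 2)(u + 3) = 0 at u ∈ {-3, 2, 4}; ∂F/∂v = -24(v - 3)(v - 1)(v + 3) = 0 at v ∈ {-3, 1, 3}.
The Hessian is diagonal: diag(F_uu, F_vv). Second derivatives: F_uu(-3)=-280, F_uu(2)=80, F_uu(4)=-112; F_vv(-3)=-576, F_vv(1)=192, F_vv(3)=-288.
Local maxima occur where both diagonal entries negative: (-3, -3), (-3, 3), (4, -3), (4, 3). Count: 4.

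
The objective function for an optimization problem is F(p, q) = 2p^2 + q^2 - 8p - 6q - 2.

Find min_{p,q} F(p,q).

-19

F(p,q) separates as A(p) + B(q) − 2, so its minimum is min A + min B − 2.
A'(p) = 4p - 8 vanishes at p ∈ {2}; B'(q) = 2q - 6 vanishes at q ∈ {3}.
Local minima of A (where A''>0): A(2)=-8. Local minima of B: B(3)=-9.
So the global minimum of F is A(2) + B(3) − 2 = -8 − 9 − 2 = -19, attained at (2, 3).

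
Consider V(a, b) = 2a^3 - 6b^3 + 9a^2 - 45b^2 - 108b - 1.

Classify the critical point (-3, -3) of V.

The mixed partial ∂²V/∂a∂b is 0, so the Hessian at any point is diag(V_aa, V_bb) = diag(6(2a + 3), -18(2b + 5)).
At (-3, -3): H = diag(-18, 18).
The eigenvalues have opposite signs, so H is indefinite: a saddle point.

saddle point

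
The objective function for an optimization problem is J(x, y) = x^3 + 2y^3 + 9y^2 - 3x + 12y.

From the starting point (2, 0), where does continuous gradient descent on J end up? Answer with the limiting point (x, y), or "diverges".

(1, -1)

J is separable, so gradient descent decouples: x follows -∂J/∂x, y follows -∂J/∂y.
∂J/∂x = 3(x - 1)(x + 1); at x=2 this is 9, so x decreases.
∂J/∂y = 6(y + 1)(y + 2); at y=0 this is 12, so y decreases.
x converges to its nearest critical value 1 (a local min of the x-part); y converges to -1. The iterate converges to (1, -1).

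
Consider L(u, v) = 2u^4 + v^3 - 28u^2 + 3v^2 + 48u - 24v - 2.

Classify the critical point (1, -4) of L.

The mixed partial ∂²L/∂u∂v is 0, so the Hessian at any point is diag(L_uu, L_vv) = diag(8(3u^2 - 7), 6(v + 1)).
At (1, -4): H = diag(-32, -18).
Both eigenvalues are negative, so H is negative definite: a local maximum.

local maximum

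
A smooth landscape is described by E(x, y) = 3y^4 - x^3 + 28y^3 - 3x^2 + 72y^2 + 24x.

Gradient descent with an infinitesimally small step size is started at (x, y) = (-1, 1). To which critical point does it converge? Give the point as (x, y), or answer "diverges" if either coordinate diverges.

E is separable, so gradient descent decouples: x follows -∂E/∂x, y follows -∂E/∂y.
∂E/∂x = -3(x - 2)(x + 4); at x=-1 this is 27, so x decreases.
∂E/∂y = 12y(y + 3)(y + 4); at y=1 this is 240, so y decreases.
x converges to its nearest critical value -4 (a local min of the x-part); y converges to 0. The iterate converges to (-4, 0).

(-4, 0)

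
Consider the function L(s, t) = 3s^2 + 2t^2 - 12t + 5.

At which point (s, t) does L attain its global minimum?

(0, 3)

L(s,t) separates as P(s) + Q(t) + 5, so its minimum is min P + min Q + 5.
P'(s) = 6s vanishes at s ∈ {0}; Q'(t) = 4(t - 3) vanishes at t ∈ {3}.
Local minima of P (where P''>0): P(0)=0. Local minima of Q: Q(3)=-18.
So the global minimum of L is P(0) + Q(3) + 5 = 0 − 18 + 5 = -13, attained at (0, 3).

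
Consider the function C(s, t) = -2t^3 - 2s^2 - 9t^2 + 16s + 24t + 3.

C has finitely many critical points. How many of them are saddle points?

1

C separates as a function of s plus a function of t, so ∇C=0 decouples.
∂C/∂s = -4(s - 4) = 0 at s ∈ {4}; ∂C/∂t = -6(t - 1)(t + 4) = 0 at t ∈ {-4, 1}.
The Hessian is diagonal: diag(C_ss, C_tt). Second derivatives: C_ss(4)=-4; C_tt(-4)=30, C_tt(1)=-30.
Saddle points occur where the two diagonal entries have opposite signs: (4, -4). Count: 1.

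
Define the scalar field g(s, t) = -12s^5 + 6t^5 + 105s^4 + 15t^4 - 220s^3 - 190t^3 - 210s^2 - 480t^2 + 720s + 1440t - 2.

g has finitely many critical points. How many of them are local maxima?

4

g separates as a function of s plus a function of t, so ∇g=0 decouples.
∂g/∂s = -60(s - 4)(s - 3)(s - 1)(s + 1) = 0 at s ∈ {-1, 1, 3, 4}; ∂g/∂t = 30(t - 4)(t - 1)(t + 3)(t + 4) = 0 at t ∈ {-4, -3, 1, 4}.
The Hessian is diagonal: diag(g_ss, g_tt). Second derivatives: g_ss(-1)=2400, g_ss(1)=-720, g_ss(3)=480, g_ss(4)=-900; g_tt(-4)=-1200, g_tt(-3)=840, g_tt(1)=-1800, g_tt(4)=5040.
Local maxima occur where both diagonal entries negative: (1, -4), (1, 1), (4, -4), (4, 1). Count: 4.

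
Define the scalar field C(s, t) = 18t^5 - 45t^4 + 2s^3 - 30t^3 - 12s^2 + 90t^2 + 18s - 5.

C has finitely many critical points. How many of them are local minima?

2

C separates as a function of s plus a function of t, so ∇C=0 decouples.
∂C/∂s = 6(s - 3)(s - 1) = 0 at s ∈ {1, 3}; ∂C/∂t = 90t(t - 2)(t - 1)(t + 1) = 0 at t ∈ {-1, 0, 1, 2}.
The Hessian is diagonal: diag(C_ss, C_tt). Second derivatives: C_ss(1)=-12, C_ss(3)=12; C_tt(-1)=-540, C_tt(0)=180, C_tt(1)=-180, C_tt(2)=540.
Local minima occur where both diagonal entries positive: (3, 0), (3, 2). Count: 2.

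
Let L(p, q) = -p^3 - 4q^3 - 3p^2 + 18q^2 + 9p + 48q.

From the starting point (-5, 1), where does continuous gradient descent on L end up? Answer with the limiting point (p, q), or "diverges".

L is separable, so gradient descent decouples: p follows -∂L/∂p, q follows -∂L/∂q.
∂L/∂p = -3(p - 1)(p + 3); at p=-5 this is -36, so p increases.
∂L/∂q = -12(q - 4)(q + 1); at q=1 this is 72, so q decreases.
p converges to its nearest critical value -3 (a local min of the p-part); q converges to -1. The iterate converges to (-3, -1).

(-3, -1)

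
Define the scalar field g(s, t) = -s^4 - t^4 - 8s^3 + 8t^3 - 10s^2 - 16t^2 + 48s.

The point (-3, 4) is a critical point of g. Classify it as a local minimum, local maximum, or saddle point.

The mixed partial ∂²g/∂s∂t is 0, so the Hessian at any point is diag(g_ss, g_tt) = diag(-4(3s^2 + 12s + 5), 4(-3t^2 + 12t - 8)).
At (-3, 4): H = diag(16, -32).
The eigenvalues have opposite signs, so H is indefinite: a saddle point.

saddle point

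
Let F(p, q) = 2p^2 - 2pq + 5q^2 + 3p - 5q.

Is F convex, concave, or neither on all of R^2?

F is quadratic, so its Hessian is the constant matrix H = [[4, -2], [-2, 10]].
det(H) = 36, tr(H) = 14.
det(H) > 0 and tr(H) > 0, so H is positive definite everywhere: convex.

convex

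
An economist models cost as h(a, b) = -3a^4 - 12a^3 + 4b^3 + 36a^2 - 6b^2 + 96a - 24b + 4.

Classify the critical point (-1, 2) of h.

local minimum

The mixed partial ∂²h/∂a∂b is 0, so the Hessian at any point is diag(h_aa, h_bb) = diag(36(-a^2 - 2a + 2), 12(2b - 1)).
At (-1, 2): H = diag(108, 36).
Both eigenvalues are positive, so H is positive definite: a local minimum.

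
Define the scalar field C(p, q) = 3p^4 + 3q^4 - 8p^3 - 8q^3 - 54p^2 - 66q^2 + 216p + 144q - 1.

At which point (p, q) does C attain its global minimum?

C(p,q) separates as A(p) + B(q) − 1, so its minimum is min A + min B − 1.
A'(p) = 12(p - 3)(p - 2)(p + 3) vanishes at p ∈ {-3, 2, 3}; B'(q) = 12(q - 4)(q - 1)(q + 3) vanishes at q ∈ {-3, 1, 4}.
Local minima of A (where A''>0): A(-3)=-675, A(3)=189. Local minima of B: B(-3)=-567, B(4)=-224.
So the global minimum of C is A(-3) + B(-3) − 1 = -675 − 567 − 1 = -1243, attained at (-3, -3).

(-3, -3)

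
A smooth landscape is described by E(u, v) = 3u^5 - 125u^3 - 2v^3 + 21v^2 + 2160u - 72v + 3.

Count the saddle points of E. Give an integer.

4

E separates as a function of u plus a function of v, so ∇E=0 decouples.
∂E/∂u = 15(u - 4)(u - 3)(u + 3)(u + 4) = 0 at u ∈ {-4, -3, 3, 4}; ∂E/∂v = -6(v - 4)(v - 3) = 0 at v ∈ {3, 4}.
The Hessian is diagonal: diag(E_uu, E_vv). Second derivatives: E_uu(-4)=-840, E_uu(-3)=630, E_uu(3)=-630, E_uu(4)=840; E_vv(3)=6, E_vv(4)=-6.
Saddle points occur where the two diagonal entries have opposite signs: (-4, 3), (-3, 4), (3, 3), (4, 4). Count: 4.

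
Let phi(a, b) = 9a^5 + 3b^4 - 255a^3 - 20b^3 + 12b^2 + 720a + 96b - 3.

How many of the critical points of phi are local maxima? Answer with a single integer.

2

phi separates as a function of a plus a function of b, so ∇phi=0 decouples.
∂phi/∂a = 45(a - 4)(a - 1)(a + 1)(a + 4) = 0 at a ∈ {-4, -1, 1, 4}; ∂phi/∂b = 12(b - 4)(b - 2)(b + 1) = 0 at b ∈ {-1, 2, 4}.
The Hessian is diagonal: diag(phi_aa, phi_bb). Second derivatives: phi_aa(-4)=-5400, phi_aa(-1)=1350, phi_aa(1)=-1350, phi_aa(4)=5400; phi_bb(-1)=180, phi_bb(2)=-72, phi_bb(4)=120.
Local maxima occur where both diagonal entries negative: (-4, 2), (1, 2). Count: 2.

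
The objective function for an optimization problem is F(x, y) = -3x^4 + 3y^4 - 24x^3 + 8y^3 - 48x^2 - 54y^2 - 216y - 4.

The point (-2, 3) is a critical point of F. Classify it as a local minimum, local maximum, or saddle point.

local minimum

The mixed partial ∂²F/∂x∂y is 0, so the Hessian at any point is diag(F_xx, F_yy) = diag(-12(3x^2 + 12x + 8), 12(3y^2 + 4y - 9)).
At (-2, 3): H = diag(48, 360).
Both eigenvalues are positive, so H is positive definite: a local minimum.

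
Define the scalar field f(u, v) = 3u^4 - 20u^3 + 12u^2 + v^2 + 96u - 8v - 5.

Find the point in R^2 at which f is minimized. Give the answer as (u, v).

(-1, 4)

f(u,v) separates as P(u) + Q(v) − 5, so its minimum is min P + min Q − 5.
P'(u) = 12(u - 4)(u - 2)(u + 1) vanishes at u ∈ {-1, 2, 4}; Q'(v) = 2v - 8 vanishes at v ∈ {4}.
Local minima of P (where P''>0): P(-1)=-61, P(4)=64. Local minima of Q: Q(4)=-16.
So the global minimum of f is P(-1) + Q(4) − 5 = -61 − 16 − 5 = -82, attained at (-1, 4).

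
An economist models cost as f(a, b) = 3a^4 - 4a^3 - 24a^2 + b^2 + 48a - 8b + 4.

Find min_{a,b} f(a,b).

-124

f(a,b) separates as P(a) + Q(b) + 4, so its minimum is min P + min Q + 4.
P'(a) = 12(a - 2)(a - 1)(a + 2) vanishes at a ∈ {-2, 1, 2}; Q'(b) = 2b - 8 vanishes at b ∈ {4}.
Local minima of P (where P''>0): P(-2)=-112, P(2)=16. Local minima of Q: Q(4)=-16.
So the global minimum of f is P(-2) + Q(4) + 4 = -112 − 16 + 4 = -124, attained at (-2, 4).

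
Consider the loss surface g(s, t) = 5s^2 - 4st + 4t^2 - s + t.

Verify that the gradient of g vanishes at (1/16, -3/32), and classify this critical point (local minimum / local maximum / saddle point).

local minimum

∇g = (10s - 4t - 1, -4s + 8t + 1); substituting (1/16, -3/32) gives ∇g = (0, 0), so (1/16, -3/32) is indeed a critical point.
The Hessian of g is constant: H = [[10, -4], [-4, 8]].
det(H) = 10·8 − (-4)² = 64.
det(H) > 0 and tr(H) = 18 > 0, so H is positive definite and the point is a local minimum.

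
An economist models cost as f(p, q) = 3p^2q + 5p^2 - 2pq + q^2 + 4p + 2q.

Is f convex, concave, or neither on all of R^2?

The term 3p^2q is cubic, so the Hessian is not constant.
∂²f/∂p² = 6q + 10, which takes both signs as q varies (negative for sufficiently negative q). A diagonal entry of the Hessian changing sign means the Hessian is neither positive- nor negative-semidefinite on all of R^2.

neither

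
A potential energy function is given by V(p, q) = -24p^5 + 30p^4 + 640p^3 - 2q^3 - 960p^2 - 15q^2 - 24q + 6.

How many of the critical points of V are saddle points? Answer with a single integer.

V separates as a function of p plus a function of q, so ∇V=0 decouples.
∂V/∂p = -120p(p - 4)(p - 1)(p + 4) = 0 at p ∈ {-4, 0, 1, 4}; ∂V/∂q = -6(q + 1)(q + 4) = 0 at q ∈ {-4, -1}.
The Hessian is diagonal: diag(V_pp, V_qq). Second derivatives: V_pp(-4)=19200, V_pp(0)=-1920, V_pp(1)=1800, V_pp(4)=-11520; V_qq(-4)=18, V_qq(-1)=-18.
Saddle points occur where the two diagonal entries have opposite signs: (-4, -1), (0, -4), (1, -1), (4, -4). Count: 4.

4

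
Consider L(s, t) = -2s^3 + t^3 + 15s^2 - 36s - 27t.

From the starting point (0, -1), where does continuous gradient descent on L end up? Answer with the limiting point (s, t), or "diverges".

(2, 3)

L is separable, so gradient descent decouples: s follows -∂L/∂s, t follows -∂L/∂t.
∂L/∂s = -6(s - 3)(s - 2); at s=0 this is -36, so s increases.
∂L/∂t = 3(t - 3)(t + 3); at t=-1 this is -24, so t increases.
s converges to its nearest critical value 2 (a local min of the s-part); t converges to 3. The iterate converges to (2, 3).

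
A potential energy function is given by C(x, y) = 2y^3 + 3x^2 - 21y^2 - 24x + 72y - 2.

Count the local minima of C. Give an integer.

C separates as a function of x plus a function of y, so ∇C=0 decouples.
∂C/∂x = 6(x - 4) = 0 at x ∈ {4}; ∂C/∂y = 6(y - 4)(y - 3) = 0 at y ∈ {3, 4}.
The Hessian is diagonal: diag(C_xx, C_yy). Second derivatives: C_xx(4)=6; C_yy(3)=-6, C_yy(4)=6.
Local minima occur where both diagonal entries positive: (4, 4). Count: 1.

1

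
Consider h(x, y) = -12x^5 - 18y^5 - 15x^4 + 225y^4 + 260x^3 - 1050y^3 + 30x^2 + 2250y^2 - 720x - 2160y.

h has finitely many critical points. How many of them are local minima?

h separates as a function of x plus a function of y, so ∇h=0 decouples.
∂h/∂x = -60(x - 3)(x - 1)(x + 1)(x + 4) = 0 at x ∈ {-4, -1, 1, 3}; ∂h/∂y = -90(y - 4)(y - 3)(y - 2)(y - 1) = 0 at y ∈ {1, 2, 3, 4}.
The Hessian is diagonal: diag(h_xx, h_yy). Second derivatives: h_xx(-4)=6300, h_xx(-1)=-1440, h_xx(1)=1200, h_xx(3)=-3360; h_yy(1)=540, h_yy(2)=-180, h_yy(3)=180, h_yy(4)=-540.
Local minima occur where both diagonal entries positive: (-4, 1), (-4, 3), (1, 1), (1, 3). Count: 4.

4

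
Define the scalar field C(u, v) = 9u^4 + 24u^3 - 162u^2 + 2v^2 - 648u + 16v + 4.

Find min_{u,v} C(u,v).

-2053

C(u,v) separates as P(u) + Q(v) + 4, so its minimum is min P + min Q + 4.
P'(u) = 36(u - 3)(u + 2)(u + 3) vanishes at u ∈ {-3, -2, 3}; Q'(v) = 4v + 16 vanishes at v ∈ {-4}.
Local minima of P (where P''>0): P(-3)=567, P(3)=-2025. Local minima of Q: Q(-4)=-32.
So the global minimum of C is P(3) + Q(-4) + 4 = -2025 − 32 + 4 = -2053, attained at (3, -4).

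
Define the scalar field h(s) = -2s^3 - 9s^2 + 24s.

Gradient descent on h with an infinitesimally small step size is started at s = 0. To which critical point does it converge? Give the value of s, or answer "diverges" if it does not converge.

-4

h'(s) = -6(s - 1)(s + 4), so h'(0) = 24.
Gradient descent moves in the -h' direction, i.e. s is decreasing.
The nearest critical point in that direction is s = -4, where h'' = 30 > 0 (a local minimum). The iterate converges there.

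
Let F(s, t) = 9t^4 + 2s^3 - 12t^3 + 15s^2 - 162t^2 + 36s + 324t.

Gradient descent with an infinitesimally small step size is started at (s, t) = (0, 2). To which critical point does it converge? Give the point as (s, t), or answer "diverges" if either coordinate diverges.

F is separable, so gradient descent decouples: s follows -∂F/∂s, t follows -∂F/∂t.
∂F/∂s = 6(s + 2)(s + 3); at s=0 this is 36, so s decreases.
∂F/∂t = 36(t - 3)(t - 1)(t + 3); at t=2 this is -180, so t increases.
s converges to its nearest critical value -2 (a local min of the s-part); t converges to 3. The iterate converges to (-2, 3).

(-2, 3)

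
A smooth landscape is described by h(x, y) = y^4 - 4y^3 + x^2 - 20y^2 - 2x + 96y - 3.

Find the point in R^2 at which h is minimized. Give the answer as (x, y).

(1, -3)

h(x,y) separates as P(x) + Q(y) − 3, so its minimum is min P + min Q − 3.
P'(x) = 2x - 2 vanishes at x ∈ {1}; Q'(y) = 4(y - 4)(y - 2)(y + 3) vanishes at y ∈ {-3, 2, 4}.
Local minima of P (where P''>0): P(1)=-1. Local minima of Q: Q(-3)=-279, Q(4)=64.
So the global minimum of h is P(1) + Q(-3) − 3 = -1 − 279 − 3 = -283, attained at (1, -3).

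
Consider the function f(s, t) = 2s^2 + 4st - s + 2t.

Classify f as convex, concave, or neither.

neither

f is quadratic, so its Hessian is the constant matrix H = [[4, 4], [4, 0]].
det(H) = -16, tr(H) = 4.
det(H) < 0, so H is indefinite: neither convex nor concave.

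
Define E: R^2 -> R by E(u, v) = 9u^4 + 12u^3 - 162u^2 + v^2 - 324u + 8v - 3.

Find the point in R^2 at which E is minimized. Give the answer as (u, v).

E(u,v) separates as P(u) + Q(v) − 3, so its minimum is min P + min Q − 3.
P'(u) = 36(u - 3)(u + 1)(u + 3) vanishes at u ∈ {-3, -1, 3}; Q'(v) = 2v + 8 vanishes at v ∈ {-4}.
Local minima of P (where P''>0): P(-3)=-81, P(3)=-1377. Local minima of Q: Q(-4)=-16.
So the global minimum of E is P(3) + Q(-4) − 3 = -1377 − 16 − 3 = -1396, attained at (3, -4).

(3, -4)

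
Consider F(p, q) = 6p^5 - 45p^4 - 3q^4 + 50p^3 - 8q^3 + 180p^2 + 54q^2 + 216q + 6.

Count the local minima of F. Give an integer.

2

F separates as a function of p plus a function of q, so ∇F=0 decouples.
∂F/∂p = 30p(p - 4)(p - 3)(p + 1) = 0 at p ∈ {-1, 0, 3, 4}; ∂F/∂q = -12(q - 3)(q + 2)(q + 3) = 0 at q ∈ {-3, -2, 3}.
The Hessian is diagonal: diag(F_pp, F_qq). Second derivatives: F_pp(-1)=-600, F_pp(0)=360, F_pp(3)=-360, F_pp(4)=600; F_qq(-3)=-72, F_qq(-2)=60, F_qq(3)=-360.
Local minima occur where both diagonal entries positive: (0, -2), (4, -2). Count: 2.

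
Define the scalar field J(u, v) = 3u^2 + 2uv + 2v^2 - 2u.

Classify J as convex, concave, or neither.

convex

J is quadratic, so its Hessian is the constant matrix H = [[6, 2], [2, 4]].
det(H) = 20, tr(H) = 10.
det(H) > 0 and tr(H) > 0, so H is positive definite everywhere: convex.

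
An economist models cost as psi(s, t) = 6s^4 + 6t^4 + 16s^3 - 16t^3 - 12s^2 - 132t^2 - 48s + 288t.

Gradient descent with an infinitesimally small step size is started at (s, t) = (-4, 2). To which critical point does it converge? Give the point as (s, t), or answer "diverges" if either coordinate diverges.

(-2, 4)

psi is separable, so gradient descent decouples: s follows -∂psi/∂s, t follows -∂psi/∂t.
∂psi/∂s = 24(s - 1)(s + 1)(s + 2); at s=-4 this is -720, so s increases.
∂psi/∂t = 24(t - 4)(t - 1)(t + 3); at t=2 this is -240, so t increases.
s converges to its nearest critical value -2 (a local min of the s-part); t converges to 4. The iterate converges to (-2, 4).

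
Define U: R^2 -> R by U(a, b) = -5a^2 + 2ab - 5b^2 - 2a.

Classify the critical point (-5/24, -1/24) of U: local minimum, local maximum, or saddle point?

local maximum

The Hessian of U is constant: H = [[-10, 2], [2, -10]].
det(H) = (-10)·(-10) − 2² = 96.
det(H) > 0 and tr(H) = -20 < 0, so H is negative definite and the point is a local maximum.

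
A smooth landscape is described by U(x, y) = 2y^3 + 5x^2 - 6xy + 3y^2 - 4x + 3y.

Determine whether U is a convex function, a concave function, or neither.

The term 2y^3 is cubic, so the Hessian is not constant.
∂²U/∂y² = 12y + 6, which takes both signs as y varies (negative for sufficiently negative y). A diagonal entry of the Hessian changing sign means the Hessian is neither positive- nor negative-semidefinite on all of R^2.

neither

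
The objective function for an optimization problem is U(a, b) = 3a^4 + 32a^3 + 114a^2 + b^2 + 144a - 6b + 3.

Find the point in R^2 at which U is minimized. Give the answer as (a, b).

U(a,b) separates as P(a) + Q(b) + 3, so its minimum is min P + min Q + 3.
P'(a) = 12(a + 1)(a + 3)(a + 4) vanishes at a ∈ {-4, -3, -1}; Q'(b) = 2b - 6 vanishes at b ∈ {3}.
Local minima of P (where P''>0): P(-4)=-32, P(-1)=-59. Local minima of Q: Q(3)=-9.
So the global minimum of U is P(-1) + Q(3) + 3 = -59 − 9 + 3 = -65, attained at (-1, 3).

(-1, 3)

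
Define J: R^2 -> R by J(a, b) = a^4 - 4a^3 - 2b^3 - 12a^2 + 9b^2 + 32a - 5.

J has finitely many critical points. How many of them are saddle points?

J separates as a function of a plus a function of b, so ∇J=0 decouples.
∂J/∂a = 4(a - 4)(a - 1)(a + 2) = 0 at a ∈ {-2, 1, 4}; ∂J/∂b = -6b(b - 3) = 0 at b ∈ {0, 3}.
The Hessian is diagonal: diag(J_aa, J_bb). Second derivatives: J_aa(-2)=72, J_aa(1)=-36, J_aa(4)=72; J_bb(0)=18, J_bb(3)=-18.
Saddle points occur where the two diagonal entries have opposite signs: (-2, 3), (1, 0), (4, 3). Count: 3.

3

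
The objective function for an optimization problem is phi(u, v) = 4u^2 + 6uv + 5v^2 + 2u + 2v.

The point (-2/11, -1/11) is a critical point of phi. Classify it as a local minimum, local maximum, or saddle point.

local minimum

The Hessian of phi is constant: H = [[8, 6], [6, 10]].
det(H) = 8·10 − 6² = 44.
det(H) > 0 and tr(H) = 18 > 0, so H is positive definite and the point is a local minimum.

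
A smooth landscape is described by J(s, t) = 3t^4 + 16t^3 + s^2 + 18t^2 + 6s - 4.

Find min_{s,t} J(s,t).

-40

J(s,t) separates as P(s) + Q(t) − 4, so its minimum is min P + min Q − 4.
P'(s) = 2s + 6 vanishes at s ∈ {-3}; Q'(t) = 12t(t + 1)(t + 3) vanishes at t ∈ {-3, -1, 0}.
Local minima of P (where P''>0): P(-3)=-9. Local minima of Q: Q(-3)=-27, Q(0)=0.
So the global minimum of J is P(-3) + Q(-3) − 4 = -9 − 27 − 4 = -40, attained at (-3, -3).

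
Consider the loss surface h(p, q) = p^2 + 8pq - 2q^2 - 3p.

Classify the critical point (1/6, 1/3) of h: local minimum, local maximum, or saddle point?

The Hessian of h is constant: H = [[2, 8], [8, -4]].
det(H) = 2·(-4) − 8² = -72.
Since det(H) < 0, H is indefinite and the critical point is a saddle point.

saddle point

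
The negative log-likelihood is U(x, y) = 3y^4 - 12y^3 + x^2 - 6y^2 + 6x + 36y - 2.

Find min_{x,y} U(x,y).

-38

U(x,y) separates as P(x) + Q(y) − 2, so its minimum is min P + min Q − 2.
P'(x) = 2x + 6 vanishes at x ∈ {-3}; Q'(y) = 12(y - 3)(y - 1)(y + 1) vanishes at y ∈ {-1, 1, 3}.
Local minima of P (where P''>0): P(-3)=-9. Local minima of Q: Q(-1)=-27, Q(3)=-27.
So the global minimum of U is P(-3) + Q(-1) − 2 = -9 − 27 − 2 = -38, attained at (-3, -1).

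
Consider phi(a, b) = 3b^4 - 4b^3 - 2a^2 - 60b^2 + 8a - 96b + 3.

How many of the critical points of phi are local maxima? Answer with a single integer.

phi separates as a function of a plus a function of b, so ∇phi=0 decouples.
∂phi/∂a = -4(a - 2) = 0 at a ∈ {2}; ∂phi/∂b = 12(b - 4)(b + 1)(b + 2) = 0 at b ∈ {-2, -1, 4}.
The Hessian is diagonal: diag(phi_aa, phi_bb). Second derivatives: phi_aa(2)=-4; phi_bb(-2)=72, phi_bb(-1)=-60, phi_bb(4)=360.
Local maxima occur where both diagonal entries negative: (2, -1). Count: 1.

1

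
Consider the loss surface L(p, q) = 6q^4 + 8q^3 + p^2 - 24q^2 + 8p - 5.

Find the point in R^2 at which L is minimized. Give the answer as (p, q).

(-4, -2)

L(p,q) separates as A(p) + B(q) − 5, so its minimum is min A + min B − 5.
A'(p) = 2p + 8 vanishes at p ∈ {-4}; B'(q) = 24q(q - 1)(q + 2) vanishes at q ∈ {-2, 0, 1}.
Local minima of A (where A''>0): A(-4)=-16. Local minima of B: B(-2)=-64, B(1)=-10.
So the global minimum of L is A(-4) + B(-2) − 5 = -16 − 64 − 5 = -85, attained at (-4, -2).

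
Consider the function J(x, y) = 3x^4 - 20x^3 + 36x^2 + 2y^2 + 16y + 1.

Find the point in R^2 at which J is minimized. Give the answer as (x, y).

(0, -4)

J(x,y) separates as P(x) + Q(y) + 1, so its minimum is min P + min Q + 1.
P'(x) = 12x(x - 3)(x - 2) vanishes at x ∈ {0, 2, 3}; Q'(y) = 4y + 16 vanishes at y ∈ {-4}.
Local minima of P (where P''>0): P(0)=0, P(3)=27. Local minima of Q: Q(-4)=-32.
So the global minimum of J is P(0) + Q(-4) + 1 = 0 − 32 + 1 = -31, attained at (0, -4).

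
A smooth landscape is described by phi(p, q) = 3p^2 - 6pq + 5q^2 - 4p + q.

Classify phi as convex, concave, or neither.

phi is quadratic, so its Hessian is the constant matrix H = [[6, -6], [-6, 10]].
det(H) = 24, tr(H) = 16.
det(H) > 0 and tr(H) > 0, so H is positive definite everywhere: convex.

convex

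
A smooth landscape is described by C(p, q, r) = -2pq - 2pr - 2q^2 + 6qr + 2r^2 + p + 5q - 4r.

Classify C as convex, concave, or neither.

C is quadratic, so its Hessian is the constant matrix H = [[0, -2, -2], [-2, -4, 6], [-2, 6, 4]].
Leading principal minors: 0, -4, 48.
Neither pattern holds ⇒ H is indefinite ⇒ neither convex nor concave.

neither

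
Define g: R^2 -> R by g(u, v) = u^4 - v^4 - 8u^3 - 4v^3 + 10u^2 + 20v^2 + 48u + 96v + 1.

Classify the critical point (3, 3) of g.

The mixed partial ∂²g/∂u∂v is 0, so the Hessian at any point is diag(g_uu, g_vv) = diag(4(3u^2 - 12u + 5), 4(-3v^2 - 6v + 10)).
At (3, 3): H = diag(-16, -140).
Both eigenvalues are negative, so H is negative definite: a local maximum.

local maximum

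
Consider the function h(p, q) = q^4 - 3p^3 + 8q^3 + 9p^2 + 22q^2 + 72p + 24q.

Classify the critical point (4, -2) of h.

The mixed partial ∂²h/∂p∂q is 0, so the Hessian at any point is diag(h_pp, h_qq) = diag(18(-p + 1), 4(3q^2 + 12q + 11)).
At (4, -2): H = diag(-54, -4).
Both eigenvalues are negative, so H is negative definite: a local maximum.

local maximum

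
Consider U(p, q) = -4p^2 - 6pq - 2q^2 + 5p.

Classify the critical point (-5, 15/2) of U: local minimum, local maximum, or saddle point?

The Hessian of U is constant: H = [[-8, -6], [-6, -4]].
det(H) = (-8)·(-4) − (-6)² = -4.
Since det(H) < 0, H is indefinite and the critical point is a saddle point.

saddle point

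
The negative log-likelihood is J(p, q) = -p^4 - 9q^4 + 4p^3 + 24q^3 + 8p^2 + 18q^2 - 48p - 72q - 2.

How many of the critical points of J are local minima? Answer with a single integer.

1

J separates as a function of p plus a function of q, so ∇J=0 decouples.
∂J/∂p = -4(p - 3)(p - 2)(p + 2) = 0 at p ∈ {-2, 2, 3}; ∂J/∂q = -36(q - 2)(q - 1)(q + 1) = 0 at q ∈ {-1, 1, 2}.
The Hessian is diagonal: diag(J_pp, J_qq). Second derivatives: J_pp(-2)=-80, J_pp(2)=16, J_pp(3)=-20; J_qq(-1)=-216, J_qq(1)=72, J_qq(2)=-108.
Local minima occur where both diagonal entries positive: (2, 1). Count: 1.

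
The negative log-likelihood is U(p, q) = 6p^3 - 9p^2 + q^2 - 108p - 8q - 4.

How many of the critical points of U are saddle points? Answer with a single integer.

U separates as a function of p plus a function of q, so ∇U=0 decouples.
∂U/∂p = 18(p - 3)(p + 2) = 0 at p ∈ {-2, 3}; ∂U/∂q = 2(q - 4) = 0 at q ∈ {4}.
The Hessian is diagonal: diag(U_pp, U_qq). Second derivatives: U_pp(-2)=-90, U_pp(3)=90; U_qq(4)=2.
Saddle points occur where the two diagonal entries have opposite signs: (-2, 4). Count: 1.

1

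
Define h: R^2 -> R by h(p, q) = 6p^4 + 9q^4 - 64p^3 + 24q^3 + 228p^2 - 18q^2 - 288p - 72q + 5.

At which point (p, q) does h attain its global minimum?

(1, 1)

h(p,q) separates as A(p) + B(q) + 5, so its minimum is min A + min B + 5.
A'(p) = 24(p - 4)(p - 3)(p - 1) vanishes at p ∈ {1, 3, 4}; B'(q) = 36(q - 1)(q + 1)(q + 2) vanishes at q ∈ {-2, -1, 1}.
Local minima of A (where A''>0): A(1)=-118, A(4)=-64. Local minima of B: B(-2)=24, B(1)=-57.
So the global minimum of h is A(1) + B(1) + 5 = -118 − 57 + 5 = -170, attained at (1, 1).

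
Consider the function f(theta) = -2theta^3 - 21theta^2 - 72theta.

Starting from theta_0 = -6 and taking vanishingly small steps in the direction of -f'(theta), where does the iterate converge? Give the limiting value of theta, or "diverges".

-4

f'(theta) = -6(theta + 3)(theta + 4), so f'(-6) = -36.
Gradient descent moves in the -f' direction, i.e. theta is increasing.
The nearest critical point in that direction is theta = -4, where f'' = 6 > 0 (a local minimum). The iterate converges there.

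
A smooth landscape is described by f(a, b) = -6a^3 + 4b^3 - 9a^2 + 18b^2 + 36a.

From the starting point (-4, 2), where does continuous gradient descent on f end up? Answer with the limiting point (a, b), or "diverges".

(-2, 0)

f is separable, so gradient descent decouples: a follows -∂f/∂a, b follows -∂f/∂b.
∂f/∂a = -18(a - 1)(a + 2); at a=-4 this is -180, so a increases.
∂f/∂b = 12b(b + 3); at b=2 this is 120, so b decreases.
a converges to its nearest critical value -2 (a local min of the a-part); b converges to 0. The iterate converges to (-2, 0).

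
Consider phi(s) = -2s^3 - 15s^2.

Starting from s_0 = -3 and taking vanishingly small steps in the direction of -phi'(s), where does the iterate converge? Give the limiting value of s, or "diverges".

-5

phi'(s) = -6s(s + 5), so phi'(-3) = 36.
Gradient descent moves in the -phi' direction, i.e. s is decreasing.
The nearest critical point in that direction is s = -5, where phi'' = 30 > 0 (a local minimum). The iterate converges there.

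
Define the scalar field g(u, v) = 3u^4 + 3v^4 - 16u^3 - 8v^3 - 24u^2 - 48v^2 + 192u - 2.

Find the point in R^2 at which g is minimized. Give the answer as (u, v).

(-2, 4)

g(u,v) separates as P(u) + Q(v) − 2, so its minimum is min P + min Q − 2.
P'(u) = 12(u - 4)(u - 2)(u + 2) vanishes at u ∈ {-2, 2, 4}; Q'(v) = 12v(v - 4)(v + 2) vanishes at v ∈ {-2, 0, 4}.
Local minima of P (where P''>0): P(-2)=-304, P(4)=128. Local minima of Q: Q(-2)=-80, Q(4)=-512.
So the global minimum of g is P(-2) + Q(4) − 2 = -304 − 512 − 2 = -818, attained at (-2, 4).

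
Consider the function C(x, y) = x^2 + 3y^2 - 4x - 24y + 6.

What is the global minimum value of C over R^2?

-46

C(x,y) separates as P(x) + Q(y) + 6, so its minimum is min P + min Q + 6.
P'(x) = 2x - 4 vanishes at x ∈ {2}; Q'(y) = 6y - 24 vanishes at y ∈ {4}.
Local minima of P (where P''>0): P(2)=-4. Local minima of Q: Q(4)=-48.
So the global minimum of C is P(2) + Q(4) + 6 = -4 − 48 + 6 = -46, attained at (2, 4).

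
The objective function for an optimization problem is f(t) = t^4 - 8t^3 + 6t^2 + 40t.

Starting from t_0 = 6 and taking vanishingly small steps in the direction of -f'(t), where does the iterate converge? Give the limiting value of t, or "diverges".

f'(t) = 4(t - 5)(t - 2)(t + 1), so f'(6) = 112.
Gradient descent moves in the -f' direction, i.e. t is decreasing.
The nearest critical point in that direction is t = 5, where f'' = 72 > 0 (a local minimum). The iterate converges there.

5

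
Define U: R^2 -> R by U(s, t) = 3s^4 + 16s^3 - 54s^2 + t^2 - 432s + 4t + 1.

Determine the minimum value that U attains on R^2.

-1110

U(s,t) separates as P(s) + Q(t) + 1, so its minimum is min P + min Q + 1.
P'(s) = 12(s - 3)(s + 3)(s + 4) vanishes at s ∈ {-4, -3, 3}; Q'(t) = 2(t + 2) vanishes at t ∈ {-2}.
Local minima of P (where P''>0): P(-4)=608, P(3)=-1107. Local minima of Q: Q(-2)=-4.
So the global minimum of U is P(3) + Q(-2) + 1 = -1107 − 4 + 1 = -1110, attained at (3, -2).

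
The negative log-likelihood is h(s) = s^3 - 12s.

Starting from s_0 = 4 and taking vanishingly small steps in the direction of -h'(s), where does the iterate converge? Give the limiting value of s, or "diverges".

2

h'(s) = 3(s - 2)(s + 2), so h'(4) = 36.
Gradient descent moves in the -h' direction, i.e. s is decreasing.
The nearest critical point in that direction is s = 2, where h'' = 12 > 0 (a local minimum). The iterate converges there.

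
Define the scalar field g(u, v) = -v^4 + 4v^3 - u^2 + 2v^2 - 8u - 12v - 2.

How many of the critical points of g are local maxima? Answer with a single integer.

2

g separates as a function of u plus a function of v, so ∇g=0 decouples.
∂g/∂u = -2(u + 4) = 0 at u ∈ {-4}; ∂g/∂v = -4(v - 3)(v - 1)(v + 1) = 0 at v ∈ {-1, 1, 3}.
The Hessian is diagonal: diag(g_uu, g_vv). Second derivatives: g_uu(-4)=-2; g_vv(-1)=-32, g_vv(1)=16, g_vv(3)=-32.
Local maxima occur where both diagonal entries negative: (-4, -1), (-4, 3). Count: 2.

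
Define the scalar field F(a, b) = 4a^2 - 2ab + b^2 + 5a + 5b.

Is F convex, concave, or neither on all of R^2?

F is quadratic, so its Hessian is the constant matrix H = [[8, -2], [-2, 2]].
det(H) = 12, tr(H) = 10.
det(H) > 0 and tr(H) > 0, so H is positive definite everywhere: convex.

convex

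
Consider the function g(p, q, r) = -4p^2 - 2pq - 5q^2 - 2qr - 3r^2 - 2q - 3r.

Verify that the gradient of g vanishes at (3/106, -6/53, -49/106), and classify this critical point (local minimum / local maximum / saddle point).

∇g = (-8p - 2q, -2p - 10q - 2r - 2, -2q - 6r - 3); substituting (3/106, -6/53, -49/106) gives ∇g = (0, 0, 0), so (3/106, -6/53, -49/106) is indeed a critical point.
The Hessian is constant: H = [[-8, -2, 0], [-2, -10, -2], [0, -2, -6]].
Leading principal minors: Δ₁ = -8, Δ₂ = 76, Δ₃ = -424.
The minors alternate sign starting negative (−, +, −), so H is negative definite: a local maximum.

local maximum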